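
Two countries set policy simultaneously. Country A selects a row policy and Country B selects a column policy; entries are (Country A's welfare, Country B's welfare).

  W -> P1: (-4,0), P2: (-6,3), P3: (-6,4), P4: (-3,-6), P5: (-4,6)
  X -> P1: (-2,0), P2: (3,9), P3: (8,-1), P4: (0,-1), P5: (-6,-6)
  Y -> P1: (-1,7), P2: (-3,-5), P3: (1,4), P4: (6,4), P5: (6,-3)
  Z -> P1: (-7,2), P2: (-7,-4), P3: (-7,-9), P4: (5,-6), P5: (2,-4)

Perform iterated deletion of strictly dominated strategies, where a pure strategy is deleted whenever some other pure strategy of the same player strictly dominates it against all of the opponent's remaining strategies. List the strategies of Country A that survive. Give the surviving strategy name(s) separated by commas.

X, Y

For Country A, Y strictly dominates W on the remaining columns (P1: -1>-4, P2: -3>-6, P3: 1>-6, P4: 6>-3, P5: 6>-4); eliminate W.
For Country A, Y strictly dominates Z on the remaining columns (P1: -1>-7, P2: -3>-7, P3: 1>-7, P4: 6>5, P5: 6>2); eliminate Z.
Country B's strategy P3 is strictly dominated by P1 (X: 0>-1, Y: 7>4) and is removed.
Column P4 is eliminated: P1 beats it against every remaining row (X: 0>-1, Y: 7>4).
For Country B, P1 strictly dominates P5 on the remaining rows (X: 0>-6, Y: 7>-3); eliminate P5.
Among the remaining strategies, none is strictly dominated by another pure strategy of the same player, so the elimination stops.
Surviving strategies — Country A: {X, Y}; Country B: {P1, P2}.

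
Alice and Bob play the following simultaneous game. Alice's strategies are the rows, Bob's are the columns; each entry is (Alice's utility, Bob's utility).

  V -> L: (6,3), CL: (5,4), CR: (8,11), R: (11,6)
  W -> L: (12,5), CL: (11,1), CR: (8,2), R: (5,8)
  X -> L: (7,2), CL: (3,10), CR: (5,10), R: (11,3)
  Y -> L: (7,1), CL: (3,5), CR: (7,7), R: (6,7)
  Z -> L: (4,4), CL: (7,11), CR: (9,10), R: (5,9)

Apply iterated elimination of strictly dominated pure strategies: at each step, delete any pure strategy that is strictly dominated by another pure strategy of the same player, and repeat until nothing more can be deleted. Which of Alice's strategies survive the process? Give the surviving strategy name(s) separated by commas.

For Bob, R strictly dominates L on the remaining rows (V: 6>3, W: 8>5, X: 3>2, Y: 7>1, Z: 9>4); eliminate L.
Alice's strategy Y is strictly dominated by V (CL: 5>3, CR: 8>7, R: 11>6) and is removed.
Among the remaining strategies, none is strictly dominated by another pure strategy of the same player, so the elimination stops.
Surviving strategies — Alice: {V, W, X, Z}; Bob: {CL, CR, R}.

V, W, X, Z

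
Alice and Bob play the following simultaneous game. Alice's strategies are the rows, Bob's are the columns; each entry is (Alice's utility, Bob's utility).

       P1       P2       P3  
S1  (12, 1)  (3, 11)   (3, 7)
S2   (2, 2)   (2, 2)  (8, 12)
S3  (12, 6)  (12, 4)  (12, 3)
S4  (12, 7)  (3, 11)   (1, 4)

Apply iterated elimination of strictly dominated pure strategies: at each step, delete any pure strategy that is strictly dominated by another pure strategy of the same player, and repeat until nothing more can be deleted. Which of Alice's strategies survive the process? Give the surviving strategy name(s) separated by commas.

Alice's strategy S2 is strictly dominated by S3 (P1: 12>2, P2: 12>2, P3: 12>8) and is removed.
Column P3 is eliminated: P2 beats it against every remaining row (S1: 11>7, S3: 4>3, S4: 11>4).
Among the remaining strategies, none is strictly dominated by another pure strategy of the same player, so the elimination stops.
Surviving strategies — Alice: {S1, S3, S4}; Bob: {P1, P2}.

S1, S3, S4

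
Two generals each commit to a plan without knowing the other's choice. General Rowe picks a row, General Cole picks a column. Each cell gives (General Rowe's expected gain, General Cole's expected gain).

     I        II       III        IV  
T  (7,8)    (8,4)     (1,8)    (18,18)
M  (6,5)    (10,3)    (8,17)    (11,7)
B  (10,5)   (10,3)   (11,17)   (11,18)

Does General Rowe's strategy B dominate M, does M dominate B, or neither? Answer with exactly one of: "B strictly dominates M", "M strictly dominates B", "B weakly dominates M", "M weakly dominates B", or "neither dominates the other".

B's payoffs vs M's, by General Cole's action — I: 10>6, II: 10=10, III: 11>8, IV: 11=11.
B is at least as good everywhere and strictly better somewhere (tied only at II, IV), so B weakly but not strictly dominates M.

B weakly dominates M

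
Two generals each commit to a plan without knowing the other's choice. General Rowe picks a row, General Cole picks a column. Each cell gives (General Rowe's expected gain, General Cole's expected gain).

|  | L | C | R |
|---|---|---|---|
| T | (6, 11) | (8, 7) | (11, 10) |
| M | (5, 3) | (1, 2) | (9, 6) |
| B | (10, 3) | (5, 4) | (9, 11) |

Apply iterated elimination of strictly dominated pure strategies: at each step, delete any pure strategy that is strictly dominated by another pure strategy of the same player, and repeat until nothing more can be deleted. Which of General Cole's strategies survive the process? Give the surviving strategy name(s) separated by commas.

L, R

For General Rowe, T strictly dominates M on the remaining columns (L: 6>5, C: 8>1, R: 11>9); eliminate M.
Column C is eliminated: R beats it against every remaining row (T: 10>7, B: 11>4).
Among the remaining strategies, none is strictly dominated by another pure strategy of the same player, so the elimination stops.
Surviving strategies — General Rowe: {T, B}; General Cole: {L, R}.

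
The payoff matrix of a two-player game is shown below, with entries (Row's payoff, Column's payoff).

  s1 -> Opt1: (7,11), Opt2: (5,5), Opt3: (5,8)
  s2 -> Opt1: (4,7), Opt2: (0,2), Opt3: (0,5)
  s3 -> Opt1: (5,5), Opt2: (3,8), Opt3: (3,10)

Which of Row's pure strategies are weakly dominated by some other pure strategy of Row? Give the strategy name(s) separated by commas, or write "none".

s2, s3

s1: no other strategy beats it everywhere (s2 at Opt1 (7>4); s3 at Opt1 (7>5)).
s2: dominated, since s1 does at least as well everywhere (Opt1: 7>4, Opt2: 5>0, Opt3: 5>0).
s3 is weakly dominated by s1 (Opt1: 7>5, Opt2: 5>3, Opt3: 5>3).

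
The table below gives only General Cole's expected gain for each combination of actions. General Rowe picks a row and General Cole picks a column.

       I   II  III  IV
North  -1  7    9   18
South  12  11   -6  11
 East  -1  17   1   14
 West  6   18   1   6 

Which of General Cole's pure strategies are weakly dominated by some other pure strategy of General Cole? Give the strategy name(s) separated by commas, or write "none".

III

Nothing dominates I: II at South (12>11); III at South (12>-6); IV at South (12>11).
Nothing dominates II: I at North (7>-1); III at South (11>-6); IV at East (17>14).
III is weakly dominated by IV (North: 18>9, South: 11>-6, East: 14>1, West: 6>1).
Nothing dominates IV: I at North (18>-1); II at North (18>7); III at North (18>9).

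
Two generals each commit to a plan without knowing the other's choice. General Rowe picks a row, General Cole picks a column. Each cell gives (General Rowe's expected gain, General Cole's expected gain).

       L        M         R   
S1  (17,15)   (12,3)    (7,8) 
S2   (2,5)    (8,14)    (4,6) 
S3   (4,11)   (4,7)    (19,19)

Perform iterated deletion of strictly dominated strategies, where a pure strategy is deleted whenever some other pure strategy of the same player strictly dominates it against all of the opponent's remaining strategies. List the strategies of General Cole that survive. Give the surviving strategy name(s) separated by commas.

General Rowe's strategy S2 is strictly dominated by S1 (L: 17>2, M: 12>8, R: 7>4) and is removed.
General Cole's strategy M is strictly dominated by L (S1: 15>3, S3: 11>7) and is removed.
Among the remaining strategies, none is strictly dominated by another pure strategy of the same player, so the elimination stops.
Surviving strategies — General Rowe: {S1, S3}; General Cole: {L, R}.

L, R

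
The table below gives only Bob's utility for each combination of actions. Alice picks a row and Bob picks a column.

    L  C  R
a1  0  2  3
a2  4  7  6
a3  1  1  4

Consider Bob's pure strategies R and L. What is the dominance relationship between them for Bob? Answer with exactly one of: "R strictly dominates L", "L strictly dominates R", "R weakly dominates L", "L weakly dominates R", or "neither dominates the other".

R strictly dominates L

Compare R to L across each opponent action: a1: 3>0, a2: 6>4, a3: 4>1.
R gives a strictly higher payoff against each opponent action, so R strictly dominates L.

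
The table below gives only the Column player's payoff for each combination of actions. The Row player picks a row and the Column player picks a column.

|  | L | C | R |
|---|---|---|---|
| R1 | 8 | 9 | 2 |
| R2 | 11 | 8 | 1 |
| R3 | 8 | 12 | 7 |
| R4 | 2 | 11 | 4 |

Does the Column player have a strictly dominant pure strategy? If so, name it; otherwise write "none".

L fails to dominate C at R1 (8<9).
C fails to dominate L at R2 (8<11).
R fails to dominate L at R1 (2<8).
No single strategy dominates all the others.

none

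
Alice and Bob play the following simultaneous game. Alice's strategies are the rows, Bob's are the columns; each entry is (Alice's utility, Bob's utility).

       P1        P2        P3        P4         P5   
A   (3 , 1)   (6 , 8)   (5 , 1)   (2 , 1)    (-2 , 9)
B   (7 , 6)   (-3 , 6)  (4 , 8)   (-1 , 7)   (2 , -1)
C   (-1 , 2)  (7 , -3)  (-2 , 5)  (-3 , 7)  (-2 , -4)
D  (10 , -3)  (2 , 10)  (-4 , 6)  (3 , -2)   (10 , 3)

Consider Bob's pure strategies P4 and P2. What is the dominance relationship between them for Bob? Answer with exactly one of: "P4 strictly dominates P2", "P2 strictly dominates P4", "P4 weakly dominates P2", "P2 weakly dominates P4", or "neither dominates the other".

neither dominates the other

Compare P4 to P2 across each opponent action: A: 1<8, B: 7>6, C: 7>-3, D: -2<10.
P4 does better at B, C but worse at A, D; neither strategy dominates the other.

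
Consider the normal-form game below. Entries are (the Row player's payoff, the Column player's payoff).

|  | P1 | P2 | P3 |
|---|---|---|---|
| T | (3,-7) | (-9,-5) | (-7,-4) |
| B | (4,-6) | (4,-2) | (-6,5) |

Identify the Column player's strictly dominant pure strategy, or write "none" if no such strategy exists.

P3 vs P1: T: -4>-7, B: 5>-6.
P3 vs P2: T: -4>-5, B: 5>-2.
P3 strictly beats every other strategy against every opponent action, so it is strictly dominant.

P3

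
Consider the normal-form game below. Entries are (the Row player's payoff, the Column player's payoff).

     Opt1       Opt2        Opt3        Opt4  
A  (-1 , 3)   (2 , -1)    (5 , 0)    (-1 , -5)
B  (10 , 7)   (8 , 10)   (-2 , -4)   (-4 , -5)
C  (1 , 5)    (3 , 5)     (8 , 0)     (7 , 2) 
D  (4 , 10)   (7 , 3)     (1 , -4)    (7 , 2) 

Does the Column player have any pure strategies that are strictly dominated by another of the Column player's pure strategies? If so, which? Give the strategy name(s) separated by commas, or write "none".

Opt1: no other strategy beats it everywhere (Opt2 at A (3>-1); Opt3 at A (3>0); Opt4 at A (3>-5)).
Opt2 is not dominated — it holds its own against Opt1 at B (10>7); Opt3 at B (10>-4); Opt4 at A (-1>-5).
Opt1 strictly dominates Opt3 — A: 3>0, B: 7>-4, C: 5>0, D: 10>-4.
Opt4 is strictly dominated by Opt1 (A: 3>-5, B: 7>-5, C: 5>2, D: 10>2).

Opt3, Opt4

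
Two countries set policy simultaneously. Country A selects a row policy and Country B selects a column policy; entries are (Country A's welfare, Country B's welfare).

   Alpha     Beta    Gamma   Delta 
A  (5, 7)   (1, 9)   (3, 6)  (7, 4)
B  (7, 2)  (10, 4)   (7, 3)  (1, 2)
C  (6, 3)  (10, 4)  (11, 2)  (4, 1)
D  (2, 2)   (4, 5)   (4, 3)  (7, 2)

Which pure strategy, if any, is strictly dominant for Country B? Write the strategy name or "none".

Beta

Beta vs Alpha: A: 9>7, B: 4>2, C: 4>3, D: 5>2.
Beta vs Gamma: A: 9>6, B: 4>3, C: 4>2, D: 5>3.
Beta vs Delta: A: 9>4, B: 4>2, C: 4>1, D: 5>2.
Beta strictly beats every other strategy against every opponent action, so it is strictly dominant.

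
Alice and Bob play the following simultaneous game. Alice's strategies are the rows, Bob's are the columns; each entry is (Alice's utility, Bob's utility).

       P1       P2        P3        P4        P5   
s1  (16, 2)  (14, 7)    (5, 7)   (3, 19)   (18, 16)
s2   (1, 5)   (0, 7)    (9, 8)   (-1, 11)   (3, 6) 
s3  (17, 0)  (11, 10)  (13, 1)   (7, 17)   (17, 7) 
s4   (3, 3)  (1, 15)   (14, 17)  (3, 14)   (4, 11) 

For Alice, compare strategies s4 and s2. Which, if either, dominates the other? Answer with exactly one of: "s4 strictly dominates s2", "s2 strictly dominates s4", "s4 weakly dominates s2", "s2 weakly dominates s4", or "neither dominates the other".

s4 strictly dominates s2

Compare s4 to s2 across every action of Bob: P1: 3>1, P2: 1>0, P3: 14>9, P4: 3>-1, P5: 4>3.
s4 gives a strictly higher payoff against every action of Bob, so s4 strictly dominates s2.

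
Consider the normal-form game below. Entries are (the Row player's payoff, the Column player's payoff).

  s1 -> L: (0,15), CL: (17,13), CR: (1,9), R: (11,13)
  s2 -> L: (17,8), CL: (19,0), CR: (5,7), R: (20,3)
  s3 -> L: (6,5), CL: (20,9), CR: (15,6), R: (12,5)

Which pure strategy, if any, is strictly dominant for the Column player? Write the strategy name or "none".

none

L fails to dominate CL at s3 (5<9).
CL fails to dominate L at s1 (13<15).
CR fails to dominate L at s1 (9<15).
R fails to dominate L at s1 (13<15).
No single strategy dominates all the others.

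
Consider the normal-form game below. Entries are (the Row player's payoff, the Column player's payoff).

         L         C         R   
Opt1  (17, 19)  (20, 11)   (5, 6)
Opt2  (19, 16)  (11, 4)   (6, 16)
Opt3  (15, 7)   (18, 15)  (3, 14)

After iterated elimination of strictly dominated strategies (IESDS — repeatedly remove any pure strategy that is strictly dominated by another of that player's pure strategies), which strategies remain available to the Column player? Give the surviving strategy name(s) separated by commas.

L, R

The Row player's strategy Opt3 is strictly dominated by Opt1 (L: 17>15, C: 20>18, R: 5>3) and is removed.
For the Column player, L strictly dominates C on the remaining rows (Opt1: 19>11, Opt2: 16>4); eliminate C.
Row Opt1 is eliminated: Opt2 beats it against every remaining column (L: 19>17, R: 6>5).
Among the remaining strategies, none is strictly dominated by another pure strategy of the same player, so the elimination stops.
Surviving strategies — the Row player: {Opt2}; the Column player: {L, R}.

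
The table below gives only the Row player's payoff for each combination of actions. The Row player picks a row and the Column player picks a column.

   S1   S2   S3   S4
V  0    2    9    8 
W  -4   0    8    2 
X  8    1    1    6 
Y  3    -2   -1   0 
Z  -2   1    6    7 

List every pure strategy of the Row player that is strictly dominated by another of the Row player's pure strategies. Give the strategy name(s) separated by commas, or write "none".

Nothing dominates V: W at S1 (0>-4); X at S2 (2>1); Y at S2 (2>-2); Z at S1 (0>-2).
W is strictly dominated by V (S1: 0>-4, S2: 2>0, S3: 9>8, S4: 8>2).
Nothing dominates X: V at S1 (8>0); W at S1 (8>-4); Y at S1 (8>3); Z at S1 (8>-2).
Y: dominated, since X does at least as well everywhere (S1: 8>3, S2: 1>-2, S3: 1>-1, S4: 6>0).
V strictly dominates Z — S1: 0>-2, S2: 2>1, S3: 9>6, S4: 8>7.

W, Y, Z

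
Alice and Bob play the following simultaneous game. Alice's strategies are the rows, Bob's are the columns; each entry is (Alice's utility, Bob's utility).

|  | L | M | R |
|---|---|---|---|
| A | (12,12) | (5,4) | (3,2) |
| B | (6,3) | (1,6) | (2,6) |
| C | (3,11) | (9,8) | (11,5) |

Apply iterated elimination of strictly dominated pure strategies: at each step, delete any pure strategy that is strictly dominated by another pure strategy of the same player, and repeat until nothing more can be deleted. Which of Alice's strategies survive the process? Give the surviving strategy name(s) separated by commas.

For Alice, A strictly dominates B on the remaining columns (L: 12>6, M: 5>1, R: 3>2); eliminate B.
For Bob, L strictly dominates M on the remaining rows (A: 12>4, C: 11>8); eliminate M.
Bob's strategy R is strictly dominated by L (A: 12>2, C: 11>5) and is removed.
For Alice, A strictly dominates C on the remaining columns (L: 12>3); eliminate C.
Among the remaining strategies, none is strictly dominated by another pure strategy of the same player, so the elimination stops.
Surviving strategies — Alice: {A}; Bob: {L}.

A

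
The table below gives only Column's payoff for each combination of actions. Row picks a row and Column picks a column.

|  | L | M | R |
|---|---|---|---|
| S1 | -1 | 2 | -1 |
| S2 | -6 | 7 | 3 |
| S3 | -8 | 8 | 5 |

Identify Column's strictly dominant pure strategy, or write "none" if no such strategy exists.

M

M vs L: S1: 2>-1, S2: 7>-6, S3: 8>-8.
M vs R: S1: 2>-1, S2: 7>3, S3: 8>5.
M strictly beats every other strategy against every opponent action, so it is strictly dominant.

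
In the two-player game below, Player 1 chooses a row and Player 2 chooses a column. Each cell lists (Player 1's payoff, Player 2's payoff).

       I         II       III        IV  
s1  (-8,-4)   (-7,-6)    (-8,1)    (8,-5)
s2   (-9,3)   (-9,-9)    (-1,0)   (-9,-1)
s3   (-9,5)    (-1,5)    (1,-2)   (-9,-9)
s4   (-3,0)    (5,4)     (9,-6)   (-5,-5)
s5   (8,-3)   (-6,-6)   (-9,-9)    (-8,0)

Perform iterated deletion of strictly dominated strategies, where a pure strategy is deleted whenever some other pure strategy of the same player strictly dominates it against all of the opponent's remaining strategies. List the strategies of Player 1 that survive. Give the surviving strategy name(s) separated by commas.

Player 1's strategy s2 is strictly dominated by s4 (I: -3>-9, II: 5>-9, III: 9>-1, IV: -5>-9) and is removed.
Row s3 is eliminated: s4 beats it against every remaining column (I: -3>-9, II: 5>-1, III: 9>1, IV: -5>-9).
Among the remaining strategies, none is strictly dominated by another pure strategy of the same player, so the elimination stops.
Surviving strategies — Player 1: {s1, s4, s5}; Player 2: {I, II, III, IV}.

s1, s4, s5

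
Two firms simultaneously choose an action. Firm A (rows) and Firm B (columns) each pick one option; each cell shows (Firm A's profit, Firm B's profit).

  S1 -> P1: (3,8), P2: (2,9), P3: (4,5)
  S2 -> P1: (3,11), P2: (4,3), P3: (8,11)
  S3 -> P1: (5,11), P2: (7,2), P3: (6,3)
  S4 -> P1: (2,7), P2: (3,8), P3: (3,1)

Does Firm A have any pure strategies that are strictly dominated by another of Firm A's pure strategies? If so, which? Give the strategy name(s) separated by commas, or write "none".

S1, S4

S3 strictly dominates S1 — P1: 5>3, P2: 7>2, P3: 6>4.
S2: no other strategy beats it everywhere (S1 at P1 (3=3); S3 at P3 (8>6); S4 at P1 (3>2)).
Nothing dominates S3: S1 at P1 (5>3); S2 at P1 (5>3); S4 at P1 (5>2).
S2 strictly dominates S4 — P1: 3>2, P2: 4>3, P3: 8>3.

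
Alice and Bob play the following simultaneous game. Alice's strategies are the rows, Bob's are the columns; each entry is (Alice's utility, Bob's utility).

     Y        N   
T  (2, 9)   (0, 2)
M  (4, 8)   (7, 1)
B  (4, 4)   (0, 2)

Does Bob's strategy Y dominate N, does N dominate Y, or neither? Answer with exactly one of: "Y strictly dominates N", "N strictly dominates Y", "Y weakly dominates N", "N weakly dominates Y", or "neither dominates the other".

Y strictly dominates N

Compare Y to N across each choice by Alice: T: 9>2, M: 8>1, B: 4>2.
Every comparison favours Y, so Y strictly dominates N.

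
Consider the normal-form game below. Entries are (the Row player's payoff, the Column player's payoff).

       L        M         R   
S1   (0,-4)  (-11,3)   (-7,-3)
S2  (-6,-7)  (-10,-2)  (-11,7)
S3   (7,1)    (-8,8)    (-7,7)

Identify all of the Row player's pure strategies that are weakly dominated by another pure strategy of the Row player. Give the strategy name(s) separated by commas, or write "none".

S1, S2

S1 is weakly dominated by S3 (L: 7>0, M: -8>-11, R: -7=-7).
S3 weakly dominates S2 — L: 7>-6, M: -8>-10, R: -7>-11.
Nothing dominates S3: S1 at L (7>0); S2 at L (7>-6).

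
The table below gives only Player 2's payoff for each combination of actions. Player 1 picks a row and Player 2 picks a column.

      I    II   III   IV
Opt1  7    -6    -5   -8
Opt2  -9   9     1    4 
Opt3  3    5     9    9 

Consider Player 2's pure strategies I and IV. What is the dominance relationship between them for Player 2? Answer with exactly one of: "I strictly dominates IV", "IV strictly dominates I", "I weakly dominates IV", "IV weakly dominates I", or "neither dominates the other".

I's payoffs vs IV's, by Player 1's action — Opt1: 7>-8, Opt2: -9<4, Opt3: 3<9.
I does better at Opt1 but worse at Opt2, Opt3; neither strategy dominates the other.

neither dominates the other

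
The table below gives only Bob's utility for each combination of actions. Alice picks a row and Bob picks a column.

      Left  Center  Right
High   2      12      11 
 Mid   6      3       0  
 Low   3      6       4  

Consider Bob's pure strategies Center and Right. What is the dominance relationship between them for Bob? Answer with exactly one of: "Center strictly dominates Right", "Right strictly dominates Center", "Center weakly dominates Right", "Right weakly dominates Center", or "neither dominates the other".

Center's payoffs vs Right's, by Alice's action — High: 12>11, Mid: 3>0, Low: 6>4.
Every comparison favours Center, so Center strictly dominates Right.

Center strictly dominates Right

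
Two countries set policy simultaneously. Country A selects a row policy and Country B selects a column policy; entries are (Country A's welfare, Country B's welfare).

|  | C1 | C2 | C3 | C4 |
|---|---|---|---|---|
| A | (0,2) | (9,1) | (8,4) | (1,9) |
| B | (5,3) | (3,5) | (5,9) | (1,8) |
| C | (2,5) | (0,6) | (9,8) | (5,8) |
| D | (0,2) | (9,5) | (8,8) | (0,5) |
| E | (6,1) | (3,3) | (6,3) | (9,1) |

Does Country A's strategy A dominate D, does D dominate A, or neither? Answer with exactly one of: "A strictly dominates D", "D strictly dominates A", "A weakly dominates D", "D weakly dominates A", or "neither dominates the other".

A's payoffs vs D's, by Country B's action — C1: 0=0, C2: 9=9, C3: 8=8, C4: 1>0.
A is at least as good everywhere and strictly better somewhere (tied only at C1, C2, C3), so A weakly but not strictly dominates D.

A weakly dominates D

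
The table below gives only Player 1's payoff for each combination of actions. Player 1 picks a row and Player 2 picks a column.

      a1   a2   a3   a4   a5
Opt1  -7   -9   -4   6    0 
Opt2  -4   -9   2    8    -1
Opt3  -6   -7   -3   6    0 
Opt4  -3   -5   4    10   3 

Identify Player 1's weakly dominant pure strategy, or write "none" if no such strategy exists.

Opt4

Opt4 vs Opt1: a1: -3>-7, a2: -5>-9, a3: 4>-4, a4: 10>6, a5: 3>0.
Opt4 vs Opt2: a1: -3>-4, a2: -5>-9, a3: 4>2, a4: 10>8, a5: 3>-1.
Opt4 vs Opt3: a1: -3>-6, a2: -5>-7, a3: 4>-3, a4: 10>6, a5: 3>0.
Opt4 is at least as good as every other strategy against every opponent action, so it is weakly dominant.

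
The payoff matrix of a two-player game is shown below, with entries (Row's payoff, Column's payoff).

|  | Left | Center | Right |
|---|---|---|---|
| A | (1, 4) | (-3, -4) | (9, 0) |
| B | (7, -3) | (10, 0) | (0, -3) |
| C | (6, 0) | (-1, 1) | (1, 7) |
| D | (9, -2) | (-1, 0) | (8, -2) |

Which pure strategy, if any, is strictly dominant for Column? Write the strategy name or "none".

Left fails to dominate Center at B (-3<0).
Center fails to dominate Left at A (-4<4).
Right fails to dominate Left at A (0<4).
No single strategy dominates all the others.

none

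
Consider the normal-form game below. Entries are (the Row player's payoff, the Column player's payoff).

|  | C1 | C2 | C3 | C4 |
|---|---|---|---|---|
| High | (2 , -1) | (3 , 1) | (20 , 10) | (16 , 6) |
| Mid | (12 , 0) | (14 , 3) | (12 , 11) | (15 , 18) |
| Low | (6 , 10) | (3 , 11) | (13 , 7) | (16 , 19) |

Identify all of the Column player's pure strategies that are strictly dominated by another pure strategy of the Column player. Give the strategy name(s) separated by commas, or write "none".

C1, C2

C1: dominated, since C2 does at least as well everywhere (High: 1>-1, Mid: 3>0, Low: 11>10).
C2 is strictly dominated by C4 (High: 6>1, Mid: 18>3, Low: 19>11).
C3 is not dominated — it holds its own against C1 at High (10>-1); C2 at High (10>1); C4 at High (10>6).
C4 is not dominated — it holds its own against C1 at High (6>-1); C2 at High (6>1); C3 at Mid (18>11).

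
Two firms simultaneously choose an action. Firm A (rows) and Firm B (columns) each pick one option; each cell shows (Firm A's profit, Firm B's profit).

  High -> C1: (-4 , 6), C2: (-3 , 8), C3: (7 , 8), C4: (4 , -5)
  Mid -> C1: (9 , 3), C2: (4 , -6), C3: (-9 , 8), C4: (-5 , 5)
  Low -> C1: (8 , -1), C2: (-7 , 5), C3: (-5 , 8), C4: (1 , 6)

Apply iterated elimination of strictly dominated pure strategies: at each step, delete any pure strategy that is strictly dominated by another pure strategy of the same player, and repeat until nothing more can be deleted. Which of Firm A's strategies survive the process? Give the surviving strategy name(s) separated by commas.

High, Mid

For Firm B, C3 strictly dominates C1 on the remaining rows (High: 8>6, Mid: 8>3, Low: 8>-1); eliminate C1.
Row Low is eliminated: High beats it against every remaining column (C2: -3>-7, C3: 7>-5, C4: 4>1).
Column C4 is eliminated: C3 beats it against every remaining row (High: 8>-5, Mid: 8>5).
Among the remaining strategies, none is strictly dominated by another pure strategy of the same player, so the elimination stops.
Surviving strategies — Firm A: {High, Mid}; Firm B: {C2, C3}.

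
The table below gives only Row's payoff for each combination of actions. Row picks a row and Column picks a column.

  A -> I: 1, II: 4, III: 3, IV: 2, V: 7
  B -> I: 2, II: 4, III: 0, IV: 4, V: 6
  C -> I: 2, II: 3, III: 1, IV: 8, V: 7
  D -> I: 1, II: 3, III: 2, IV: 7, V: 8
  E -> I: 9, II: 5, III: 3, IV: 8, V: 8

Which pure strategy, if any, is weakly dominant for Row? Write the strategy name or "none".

E vs A: I: 9>1, II: 5>4, III: 3=3, IV: 8>2, V: 8>7.
E vs B: I: 9>2, II: 5>4, III: 3>0, IV: 8>4, V: 8>6.
E vs C: I: 9>2, II: 5>3, III: 3>1, IV: 8=8, V: 8>7.
E vs D: I: 9>1, II: 5>3, III: 3>2, IV: 8>7, V: 8=8.
E is at least as good as every other strategy against every opponent action, so it is weakly dominant.

E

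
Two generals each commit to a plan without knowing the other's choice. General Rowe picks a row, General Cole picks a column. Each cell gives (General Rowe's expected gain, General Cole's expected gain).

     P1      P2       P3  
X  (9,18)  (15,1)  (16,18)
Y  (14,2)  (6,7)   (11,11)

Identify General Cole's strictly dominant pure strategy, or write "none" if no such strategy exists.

none

P1 fails to dominate P2 at Y (2<7).
P2 fails to dominate P1 at X (1<18).
P3 fails to dominate P1 at X (18=18).
No single strategy dominates all the others.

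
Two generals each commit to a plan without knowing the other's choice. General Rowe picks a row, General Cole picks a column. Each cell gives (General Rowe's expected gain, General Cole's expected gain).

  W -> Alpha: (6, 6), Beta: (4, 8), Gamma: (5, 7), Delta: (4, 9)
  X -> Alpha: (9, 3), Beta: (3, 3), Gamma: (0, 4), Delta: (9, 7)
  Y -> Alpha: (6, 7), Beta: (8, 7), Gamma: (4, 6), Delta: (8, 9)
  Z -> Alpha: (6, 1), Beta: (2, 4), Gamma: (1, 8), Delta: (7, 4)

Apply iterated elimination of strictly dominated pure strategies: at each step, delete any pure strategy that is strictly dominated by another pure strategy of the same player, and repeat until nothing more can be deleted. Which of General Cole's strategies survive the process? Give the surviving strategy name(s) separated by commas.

Delta

Column Alpha is eliminated: Delta beats it against every remaining row (W: 9>6, X: 7>3, Y: 9>7, Z: 4>1).
General Rowe's strategy Z is strictly dominated by Y (Beta: 8>2, Gamma: 4>1, Delta: 8>7) and is removed.
For General Cole, Delta strictly dominates Beta on the remaining rows (W: 9>8, X: 7>3, Y: 9>7); eliminate Beta.
General Cole's strategy Gamma is strictly dominated by Delta (W: 9>7, X: 7>4, Y: 9>6) and is removed.
For General Rowe, X strictly dominates W on the remaining columns (Delta: 9>4); eliminate W.
For General Rowe, X strictly dominates Y on the remaining columns (Delta: 9>8); eliminate Y.
Among the remaining strategies, none is strictly dominated by another pure strategy of the same player, so the elimination stops.
Surviving strategies — General Rowe: {X}; General Cole: {Delta}.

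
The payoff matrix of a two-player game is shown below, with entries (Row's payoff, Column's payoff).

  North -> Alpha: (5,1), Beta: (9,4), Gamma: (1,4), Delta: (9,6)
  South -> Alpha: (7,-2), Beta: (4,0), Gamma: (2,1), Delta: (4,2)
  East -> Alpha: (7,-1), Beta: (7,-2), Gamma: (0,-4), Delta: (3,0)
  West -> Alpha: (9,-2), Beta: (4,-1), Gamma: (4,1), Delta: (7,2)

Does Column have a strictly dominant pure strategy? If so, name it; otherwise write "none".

Delta

Delta vs Alpha: North: 6>1, South: 2>-2, East: 0>-1, West: 2>-2.
Delta vs Beta: North: 6>4, South: 2>0, East: 0>-2, West: 2>-1.
Delta vs Gamma: North: 6>4, South: 2>1, East: 0>-4, West: 2>1.
Delta strictly beats every other strategy against every opponent action, so it is strictly dominant.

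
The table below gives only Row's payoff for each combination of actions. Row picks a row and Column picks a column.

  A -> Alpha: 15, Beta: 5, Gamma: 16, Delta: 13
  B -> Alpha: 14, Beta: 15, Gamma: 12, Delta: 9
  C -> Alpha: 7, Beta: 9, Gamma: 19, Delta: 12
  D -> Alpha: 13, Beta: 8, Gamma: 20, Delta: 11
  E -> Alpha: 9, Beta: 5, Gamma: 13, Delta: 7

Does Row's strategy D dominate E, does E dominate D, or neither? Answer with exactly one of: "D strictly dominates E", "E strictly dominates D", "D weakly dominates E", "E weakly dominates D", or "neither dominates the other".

D's payoffs vs E's, by Column's action — Alpha: 13>9, Beta: 8>5, Gamma: 20>13, Delta: 11>7.
D gives a strictly higher payoff against each opponent action, so D strictly dominates E.

D strictly dominates E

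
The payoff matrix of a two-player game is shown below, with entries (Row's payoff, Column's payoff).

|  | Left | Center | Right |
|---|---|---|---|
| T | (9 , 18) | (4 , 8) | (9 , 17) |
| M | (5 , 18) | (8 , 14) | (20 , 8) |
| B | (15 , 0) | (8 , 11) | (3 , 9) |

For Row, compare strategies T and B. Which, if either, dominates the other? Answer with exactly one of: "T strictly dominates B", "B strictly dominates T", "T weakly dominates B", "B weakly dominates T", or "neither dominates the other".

Compare T to B across each opponent action: Left: 9<15, Center: 4<8, Right: 9>3.
T does better at Right but worse at Left, Center; neither strategy dominates the other.

neither dominates the other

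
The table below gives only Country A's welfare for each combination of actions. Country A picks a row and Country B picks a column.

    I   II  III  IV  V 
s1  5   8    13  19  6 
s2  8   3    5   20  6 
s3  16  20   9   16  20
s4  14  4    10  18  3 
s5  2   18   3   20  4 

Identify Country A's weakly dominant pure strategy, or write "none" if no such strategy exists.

none

s1 fails to dominate s2 at I (5<8).
s2 fails to dominate s1 at II (3<8).
s3 fails to dominate s1 at III (9<13).
s4 fails to dominate s1 at II (4<8).
s5 fails to dominate s1 at I (2<5).
No single strategy dominates all the others.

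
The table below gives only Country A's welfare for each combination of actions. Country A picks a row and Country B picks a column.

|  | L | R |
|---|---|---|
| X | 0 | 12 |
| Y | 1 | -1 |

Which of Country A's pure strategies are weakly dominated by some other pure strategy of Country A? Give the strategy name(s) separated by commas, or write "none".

none

Nothing dominates X: Y at R (12>-1).
Y is not dominated — it holds its own against X at L (1>0).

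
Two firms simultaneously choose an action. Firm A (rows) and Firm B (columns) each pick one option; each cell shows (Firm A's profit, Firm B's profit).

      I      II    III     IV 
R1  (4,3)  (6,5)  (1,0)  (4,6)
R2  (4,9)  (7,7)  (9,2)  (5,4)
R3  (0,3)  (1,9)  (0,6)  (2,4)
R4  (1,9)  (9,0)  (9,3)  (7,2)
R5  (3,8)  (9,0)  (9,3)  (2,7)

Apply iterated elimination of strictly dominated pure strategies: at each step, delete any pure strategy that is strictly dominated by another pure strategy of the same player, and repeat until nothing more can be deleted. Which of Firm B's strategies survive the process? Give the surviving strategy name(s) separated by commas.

I, II, IV

For Firm A, R1 strictly dominates R3 on the remaining columns (I: 4>0, II: 6>1, III: 1>0, IV: 4>2); eliminate R3.
Firm B's strategy III is strictly dominated by I (R1: 3>0, R2: 9>2, R4: 9>3, R5: 8>3) and is removed.
Among the remaining strategies, none is strictly dominated by another pure strategy of the same player, so the elimination stops.
Surviving strategies — Firm A: {R1, R2, R4, R5}; Firm B: {I, II, IV}.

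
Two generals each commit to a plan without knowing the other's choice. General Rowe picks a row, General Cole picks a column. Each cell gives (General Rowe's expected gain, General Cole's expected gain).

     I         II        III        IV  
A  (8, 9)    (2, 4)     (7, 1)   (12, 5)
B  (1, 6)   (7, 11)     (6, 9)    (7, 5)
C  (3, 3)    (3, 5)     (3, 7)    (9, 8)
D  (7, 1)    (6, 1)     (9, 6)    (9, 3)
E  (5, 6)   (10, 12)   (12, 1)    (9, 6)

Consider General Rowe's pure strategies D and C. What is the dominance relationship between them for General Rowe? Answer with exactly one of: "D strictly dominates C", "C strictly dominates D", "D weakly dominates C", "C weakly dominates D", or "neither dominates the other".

D's payoffs vs C's, by General Cole's action — I: 7>3, II: 6>3, III: 9>3, IV: 9=9.
D is at least as good everywhere and strictly better somewhere (tied only at IV), so D weakly but not strictly dominates C.

D weakly dominates C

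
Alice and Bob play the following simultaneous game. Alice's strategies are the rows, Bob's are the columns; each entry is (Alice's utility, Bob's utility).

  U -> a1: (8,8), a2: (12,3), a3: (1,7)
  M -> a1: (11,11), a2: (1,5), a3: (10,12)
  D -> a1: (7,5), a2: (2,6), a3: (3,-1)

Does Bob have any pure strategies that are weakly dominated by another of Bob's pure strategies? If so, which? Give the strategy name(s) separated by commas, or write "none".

Nothing dominates a1: a2 at U (8>3); a3 at U (8>7).
Nothing dominates a2: a1 at D (6>5); a3 at D (6>-1).
a3 is not dominated — it holds its own against a1 at M (12>11); a2 at U (7>3).

none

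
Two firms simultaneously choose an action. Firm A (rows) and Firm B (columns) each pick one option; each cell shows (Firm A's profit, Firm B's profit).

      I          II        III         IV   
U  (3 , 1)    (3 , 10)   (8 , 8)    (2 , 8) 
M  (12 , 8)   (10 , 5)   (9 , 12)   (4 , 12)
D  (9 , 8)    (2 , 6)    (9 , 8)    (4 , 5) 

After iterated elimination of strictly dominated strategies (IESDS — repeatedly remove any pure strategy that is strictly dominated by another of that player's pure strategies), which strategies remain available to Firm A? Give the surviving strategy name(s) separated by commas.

M, D

For Firm A, M strictly dominates U on the remaining columns (I: 12>3, II: 10>3, III: 9>8, IV: 4>2); eliminate U.
For Firm B, I strictly dominates II on the remaining rows (M: 8>5, D: 8>6); eliminate II.
Among the remaining strategies, none is strictly dominated by another pure strategy of the same player, so the elimination stops.
Surviving strategies — Firm A: {M, D}; Firm B: {I, III, IV}.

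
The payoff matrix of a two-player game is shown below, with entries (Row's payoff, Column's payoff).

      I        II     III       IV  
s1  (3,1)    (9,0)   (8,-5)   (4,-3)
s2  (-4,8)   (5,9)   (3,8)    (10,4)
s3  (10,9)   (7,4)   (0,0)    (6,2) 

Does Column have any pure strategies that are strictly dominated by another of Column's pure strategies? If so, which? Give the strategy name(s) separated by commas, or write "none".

III, IV

I: no other strategy beats it everywhere (II at s1 (1>0); III at s1 (1>-5); IV at s1 (1>-3)).
II: no other strategy beats it everywhere (I at s2 (9>8); III at s1 (0>-5); IV at s1 (0>-3)).
III is strictly dominated by II (s1: 0>-5, s2: 9>8, s3: 4>0).
I strictly dominates IV — s1: 1>-3, s2: 8>4, s3: 9>2.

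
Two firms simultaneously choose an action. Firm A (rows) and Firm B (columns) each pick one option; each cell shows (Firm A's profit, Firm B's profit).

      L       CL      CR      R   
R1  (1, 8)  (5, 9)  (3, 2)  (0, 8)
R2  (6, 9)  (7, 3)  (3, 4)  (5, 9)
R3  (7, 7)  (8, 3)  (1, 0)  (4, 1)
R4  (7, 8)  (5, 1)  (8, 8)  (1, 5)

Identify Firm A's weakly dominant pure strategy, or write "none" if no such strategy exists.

none

R1 fails to dominate R2 at L (1<6).
R2 fails to dominate R3 at L (6<7).
R3 fails to dominate R1 at CR (1<3).
R4 fails to dominate R2 at CL (5<7).
No single strategy dominates all the others.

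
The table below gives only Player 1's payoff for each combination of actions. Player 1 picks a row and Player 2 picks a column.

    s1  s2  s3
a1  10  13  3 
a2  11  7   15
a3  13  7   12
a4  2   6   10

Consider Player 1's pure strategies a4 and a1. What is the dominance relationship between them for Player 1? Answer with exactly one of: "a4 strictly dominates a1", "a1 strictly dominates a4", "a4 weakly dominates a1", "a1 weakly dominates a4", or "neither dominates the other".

neither dominates the other

a4's payoffs vs a1's, by Player 2's action — s1: 2<10, s2: 6<13, s3: 10>3.
a4 does better at s3 but worse at s1, s2; neither strategy dominates the other.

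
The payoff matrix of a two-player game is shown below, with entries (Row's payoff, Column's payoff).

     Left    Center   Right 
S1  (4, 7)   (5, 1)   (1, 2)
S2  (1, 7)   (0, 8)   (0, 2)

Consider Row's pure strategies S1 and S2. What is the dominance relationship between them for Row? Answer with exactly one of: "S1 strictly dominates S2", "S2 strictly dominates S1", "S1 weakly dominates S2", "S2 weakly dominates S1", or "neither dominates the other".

Compare S1 to S2 across each choice by Column: Left: 4>1, Center: 5>0, Right: 1>0.
S1 gives a strictly higher payoff against each choice by Column, so S1 strictly dominates S2.

S1 strictly dominates S2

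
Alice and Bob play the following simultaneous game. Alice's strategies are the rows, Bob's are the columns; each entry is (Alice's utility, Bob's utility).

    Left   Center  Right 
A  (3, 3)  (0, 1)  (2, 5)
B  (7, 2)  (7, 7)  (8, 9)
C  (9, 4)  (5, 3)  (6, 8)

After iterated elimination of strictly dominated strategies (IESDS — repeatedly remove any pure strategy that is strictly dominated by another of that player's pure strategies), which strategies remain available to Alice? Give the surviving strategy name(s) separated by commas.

Row A is eliminated: B beats it against every remaining column (Left: 7>3, Center: 7>0, Right: 8>2).
Bob's strategy Left is strictly dominated by Right (B: 9>2, C: 8>4) and is removed.
Row C is eliminated: B beats it against every remaining column (Center: 7>5, Right: 8>6).
Column Center is eliminated: Right beats it against every remaining row (B: 9>7).
Among the remaining strategies, none is strictly dominated by another pure strategy of the same player, so the elimination stops.
Surviving strategies — Alice: {B}; Bob: {Right}.

B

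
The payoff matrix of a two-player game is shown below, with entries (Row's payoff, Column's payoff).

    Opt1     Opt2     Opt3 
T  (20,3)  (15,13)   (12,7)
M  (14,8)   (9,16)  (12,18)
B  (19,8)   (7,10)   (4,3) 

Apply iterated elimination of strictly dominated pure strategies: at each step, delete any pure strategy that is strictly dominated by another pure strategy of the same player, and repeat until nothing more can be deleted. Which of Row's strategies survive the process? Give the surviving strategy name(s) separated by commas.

T, M

Row B is eliminated: T beats it against every remaining column (Opt1: 20>19, Opt2: 15>7, Opt3: 12>4).
For Column, Opt2 strictly dominates Opt1 on the remaining rows (T: 13>3, M: 16>8); eliminate Opt1.
Among the remaining strategies, none is strictly dominated by another pure strategy of the same player, so the elimination stops.
Surviving strategies — Row: {T, M}; Column: {Opt2, Opt3}.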